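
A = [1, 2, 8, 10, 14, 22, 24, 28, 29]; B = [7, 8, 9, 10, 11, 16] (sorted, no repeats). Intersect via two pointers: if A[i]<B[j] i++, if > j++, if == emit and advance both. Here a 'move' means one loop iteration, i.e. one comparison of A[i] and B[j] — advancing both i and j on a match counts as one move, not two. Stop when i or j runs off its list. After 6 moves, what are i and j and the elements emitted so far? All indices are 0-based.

i=0 j=0: 1<7, i++
i=1 j=0: 2<7, i++
i=2 j=0: 8>7, j++
i=2 j=1: 8==8 emit, i++,j++
i=3 j=2: 10>9, j++
i=3 j=3: 10==10 emit, i++,j++

i=4, j=4, emitted=[8, 10]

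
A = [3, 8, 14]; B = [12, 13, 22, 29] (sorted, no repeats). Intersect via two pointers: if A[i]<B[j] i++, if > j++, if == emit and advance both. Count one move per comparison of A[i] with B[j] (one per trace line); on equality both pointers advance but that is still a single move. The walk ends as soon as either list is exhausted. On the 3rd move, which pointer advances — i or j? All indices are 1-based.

j

i=1 j=1: 3<12, i++
i=2 j=1: 8<12, i++
i=3 j=1: 14>12, j++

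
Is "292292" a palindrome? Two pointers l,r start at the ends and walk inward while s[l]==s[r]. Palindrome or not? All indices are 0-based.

palindrome

[0,5] '2'=='2' → l++,r--
[1,4] '9'=='9' → l++,r--
[2,3] '2'=='2' → l++,r--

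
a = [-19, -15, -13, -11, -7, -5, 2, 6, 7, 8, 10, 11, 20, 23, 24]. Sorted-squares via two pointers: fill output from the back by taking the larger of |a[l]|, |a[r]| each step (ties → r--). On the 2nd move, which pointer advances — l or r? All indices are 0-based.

r

[0,14] |-19|<=|24| out[14]=576 → r--
[0,13] |-19|<=|23| out[13]=529 → r--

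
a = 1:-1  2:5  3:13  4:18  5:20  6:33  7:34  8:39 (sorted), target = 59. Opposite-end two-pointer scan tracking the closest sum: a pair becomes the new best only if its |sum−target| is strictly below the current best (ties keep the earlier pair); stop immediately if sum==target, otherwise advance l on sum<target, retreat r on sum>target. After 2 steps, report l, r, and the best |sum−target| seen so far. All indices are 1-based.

l=3, r=8, best |Δ|=15

[1,8] -1+39=38 d=21 * → l++
[2,8] 5+39=44 d=15 * → l++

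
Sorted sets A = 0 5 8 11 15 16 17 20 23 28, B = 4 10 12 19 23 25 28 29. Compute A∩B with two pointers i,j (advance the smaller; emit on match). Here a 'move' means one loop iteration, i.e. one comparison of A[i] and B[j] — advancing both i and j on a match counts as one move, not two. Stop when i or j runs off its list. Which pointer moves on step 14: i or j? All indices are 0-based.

i=0 j=0: 0<4, i++
i=1 j=0: 5>4, j++
i=1 j=1: 5<10, i++
i=2 j=1: 8<10, i++
i=3 j=1: 11>10, j++
i=3 j=2: 11<12, i++
i=4 j=2: 15>12, j++
i=4 j=3: 15<19, i++
i=5 j=3: 16<19, i++
i=6 j=3: 17<19, i++
i=7 j=3: 20>19, j++
i=7 j=4: 20<23, i++
i=8 j=4: 23==23 emit, i++,j++
i=9 j=5: 28>25, j++

j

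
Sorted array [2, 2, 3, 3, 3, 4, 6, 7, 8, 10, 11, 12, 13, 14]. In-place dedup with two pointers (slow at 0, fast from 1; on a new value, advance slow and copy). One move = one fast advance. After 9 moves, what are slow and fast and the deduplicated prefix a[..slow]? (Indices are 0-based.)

slow=6, fast=10, prefix=[2, 3, 4, 6, 7, 8, 10]

slow=0 fast=1: a[fast]=2=a[slow] dup, fast++
slow=0 fast=2: a[fast]=3≠a[slow]=2 write a[1]=3, slow++,fast++
slow=1 fast=3: a[fast]=3=a[slow] dup, fast++
slow=1 fast=4: a[fast]=3=a[slow] dup, fast++
slow=1 fast=5: a[fast]=4≠a[slow]=3 write a[2]=4, slow++,fast++
slow=2 fast=6: a[fast]=6≠a[slow]=4 write a[3]=6, slow++,fast++
slow=3 fast=7: a[fast]=7≠a[slow]=6 write a[4]=7, slow++,fast++
slow=4 fast=8: a[fast]=8≠a[slow]=7 write a[5]=8, slow++,fast++
slow=5 fast=9: a[fast]=10≠a[slow]=8 write a[6]=10, slow++,fast++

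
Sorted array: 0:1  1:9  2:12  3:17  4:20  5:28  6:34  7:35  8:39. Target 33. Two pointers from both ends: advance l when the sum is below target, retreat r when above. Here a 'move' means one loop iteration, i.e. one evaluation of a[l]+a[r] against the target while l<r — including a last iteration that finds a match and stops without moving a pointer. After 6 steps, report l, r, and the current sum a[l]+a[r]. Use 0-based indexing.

[0,8] 1+39=40 >33 → r--
[0,7] 1+35=36 >33 → r--
[0,6] 1+34=35 >33 → r--
[0,5] 1+28=29 <33 → l++
[1,5] 9+28=37 >33 → r--
[1,4] 9+20=29 <33 → l++

l=2, r=4, sum=32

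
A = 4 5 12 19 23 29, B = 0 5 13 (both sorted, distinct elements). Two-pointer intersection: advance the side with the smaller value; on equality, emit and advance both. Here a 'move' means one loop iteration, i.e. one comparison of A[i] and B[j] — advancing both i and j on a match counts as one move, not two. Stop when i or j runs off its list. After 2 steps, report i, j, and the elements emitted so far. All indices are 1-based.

[i=1,j=1] 4>0 → j++
[i=1,j=2] 4<5 → i++

i=2, j=2, emitted=[]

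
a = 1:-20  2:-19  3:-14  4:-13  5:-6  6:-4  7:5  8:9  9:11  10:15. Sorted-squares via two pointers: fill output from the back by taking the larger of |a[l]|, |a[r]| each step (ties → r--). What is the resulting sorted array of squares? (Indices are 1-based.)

[1,10] |-20|>|15| out[10]=400 → l++
[2,10] |-19|>|15| out[9]=361 → l++
[3,10] |-14|<=|15| out[8]=225 → r--
[3,9] |-14|>|11| out[7]=196 → l++
[4,9] |-13|>|11| out[6]=169 → l++
[5,9] |-6|<=|11| out[5]=121 → r--
[5,8] |-6|<=|9| out[4]=81 → r--
[5,7] |-6|>|5| out[3]=36 → l++
[6,7] |-4|<=|5| out[2]=25 → r--
[6,6] |-4|<=|-4| out[1]=16 → r--

[16, 25, 36, 81, 121, 169, 196, 225, 361, 400]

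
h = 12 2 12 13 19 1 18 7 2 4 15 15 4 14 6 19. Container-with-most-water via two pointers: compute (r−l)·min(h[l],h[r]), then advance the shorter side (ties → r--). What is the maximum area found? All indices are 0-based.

l=0 r=15: min(12,19)*15=180 best=180 *, l++
l=1 r=15: min(2,19)*14=28 best=180, l++
l=2 r=15: min(12,19)*13=156 best=180, l++
l=3 r=15: min(13,19)*12=156 best=180, l++
l=4 r=15: min(19,19)*11=209 best=209 *, r--
l=4 r=14: min(19,6)*10=60 best=209, r--
l=4 r=13: min(19,14)*9=126 best=209, r--
l=4 r=12: min(19,4)*8=32 best=209, r--
l=4 r=11: min(19,15)*7=105 best=209, r--
l=4 r=10: min(19,15)*6=90 best=209, r--
l=4 r=9: min(19,4)*5=20 best=209, r--
l=4 r=8: min(19,2)*4=8 best=209, r--
l=4 r=7: min(19,7)*3=21 best=209, r--
l=4 r=6: min(19,18)*2=36 best=209, r--
l=4 r=5: min(19,1)*1=1 best=209, r--

max area = 209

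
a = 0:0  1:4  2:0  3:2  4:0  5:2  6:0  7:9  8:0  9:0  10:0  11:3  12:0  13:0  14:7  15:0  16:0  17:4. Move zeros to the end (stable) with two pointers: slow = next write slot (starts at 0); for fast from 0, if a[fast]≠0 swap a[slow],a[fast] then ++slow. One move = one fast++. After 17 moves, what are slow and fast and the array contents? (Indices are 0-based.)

slow=0 fast=0: a[fast]=0, fast++
slow=0 fast=1: a[fast]=4≠0 swap→a[0]=4, slow++,fast++
slow=1 fast=2: a[fast]=0, fast++
slow=1 fast=3: a[fast]=2≠0 swap→a[1]=2, slow++,fast++
slow=2 fast=4: a[fast]=0, fast++
slow=2 fast=5: a[fast]=2≠0 swap→a[2]=2, slow++,fast++
slow=3 fast=6: a[fast]=0, fast++
slow=3 fast=7: a[fast]=9≠0 swap→a[3]=9, slow++,fast++
slow=4 fast=8: a[fast]=0, fast++
slow=4 fast=9: a[fast]=0, fast++
slow=4 fast=10: a[fast]=0, fast++
slow=4 fast=11: a[fast]=3≠0 swap→a[4]=3, slow++,fast++
slow=5 fast=12: a[fast]=0, fast++
slow=5 fast=13: a[fast]=0, fast++
slow=5 fast=14: a[fast]=7≠0 swap→a[5]=7, slow++,fast++
slow=6 fast=15: a[fast]=0, fast++
slow=6 fast=16: a[fast]=0, fast++

slow=6, fast=17, a=[4, 2, 2, 9, 3, 7, 0, 0, 0, 0, 0, 0, 0, 0, 0, 0, 0, 4]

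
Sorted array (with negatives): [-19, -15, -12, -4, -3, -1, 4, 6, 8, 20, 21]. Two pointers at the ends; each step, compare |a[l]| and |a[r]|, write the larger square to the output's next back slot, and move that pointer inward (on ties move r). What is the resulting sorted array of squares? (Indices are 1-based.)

[1, 9, 16, 16, 36, 64, 144, 225, 361, 400, 441]

[1,11] |-19|<=|21| out[11]=441 → r--
[1,10] |-19|<=|20| out[10]=400 → r--
[1,9] |-19|>|8| out[9]=361 → l++
[2,9] |-15|>|8| out[8]=225 → l++
[3,9] |-12|>|8| out[7]=144 → l++
[4,9] |-4|<=|8| out[6]=64 → r--
[4,8] |-4|<=|6| out[5]=36 → r--
[4,7] |-4|<=|4| out[4]=16 → r--
[4,6] |-4|>|-1| out[3]=16 → l++
[5,6] |-3|>|-1| out[2]=9 → l++
[6,6] |-1|<=|-1| out[1]=1 → r--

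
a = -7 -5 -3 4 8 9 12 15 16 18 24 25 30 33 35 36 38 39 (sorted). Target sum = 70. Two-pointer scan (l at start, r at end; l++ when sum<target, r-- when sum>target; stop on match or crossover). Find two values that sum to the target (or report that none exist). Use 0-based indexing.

no pair

l=0 r=17: -7+39=32 <70, l++
l=1 r=17: -5+39=34 <70, l++
l=2 r=17: -3+39=36 <70, l++
l=3 r=17: 4+39=43 <70, l++
l=4 r=17: 8+39=47 <70, l++
l=5 r=17: 9+39=48 <70, l++
l=6 r=17: 12+39=51 <70, l++
l=7 r=17: 15+39=54 <70, l++
l=8 r=17: 16+39=55 <70, l++
l=9 r=17: 18+39=57 <70, l++
l=10 r=17: 24+39=63 <70, l++
l=11 r=17: 25+39=64 <70, l++
l=12 r=17: 30+39=69 <70, l++
l=13 r=17: 33+39=72 >70, r--
l=13 r=16: 33+38=71 >70, r--
l=13 r=15: 33+36=69 <70, l++
l=14 r=15: 35+36=71 >70, r--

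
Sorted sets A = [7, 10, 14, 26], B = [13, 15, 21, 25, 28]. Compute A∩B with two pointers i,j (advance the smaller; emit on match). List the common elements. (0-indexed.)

i=0 j=0: 7<13, i++
i=1 j=0: 10<13, i++
i=2 j=0: 14>13, j++
i=2 j=1: 14<15, i++
i=3 j=1: 26>15, j++
i=3 j=2: 26>21, j++
i=3 j=3: 26>25, j++
i=3 j=4: 26<28, i++

intersection = []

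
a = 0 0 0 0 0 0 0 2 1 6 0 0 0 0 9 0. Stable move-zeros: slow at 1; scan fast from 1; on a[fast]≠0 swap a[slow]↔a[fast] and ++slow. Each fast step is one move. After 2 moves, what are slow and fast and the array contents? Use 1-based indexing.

slow=1, fast=3, a=[0, 0, 0, 0, 0, 0, 0, 2, 1, 6, 0, 0, 0, 0, 9, 0]

(s=1,f=1) a[fast]=0 → fast++
(s=1,f=2) a[fast]=0 → fast++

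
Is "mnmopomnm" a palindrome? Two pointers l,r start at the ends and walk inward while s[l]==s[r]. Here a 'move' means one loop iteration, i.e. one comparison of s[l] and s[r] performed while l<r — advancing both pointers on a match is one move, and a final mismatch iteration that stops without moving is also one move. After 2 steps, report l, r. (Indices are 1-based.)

[1,9] 'm'=='m' → l++,r--
[2,8] 'n'=='n' → l++,r--

l=3, r=7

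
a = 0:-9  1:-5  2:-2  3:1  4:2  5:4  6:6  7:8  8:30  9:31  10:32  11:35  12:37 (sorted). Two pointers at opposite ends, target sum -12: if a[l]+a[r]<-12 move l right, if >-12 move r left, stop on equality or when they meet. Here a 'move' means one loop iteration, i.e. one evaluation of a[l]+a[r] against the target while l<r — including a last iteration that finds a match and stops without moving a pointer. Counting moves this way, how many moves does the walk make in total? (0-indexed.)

12 moves

l=0 r=12: -9+37=28 >-12, r--
l=0 r=11: -9+35=26 >-12, r--
l=0 r=10: -9+32=23 >-12, r--
l=0 r=9: -9+31=22 >-12, r--
l=0 r=8: -9+30=21 >-12, r--
l=0 r=7: -9+8=-1 >-12, r--
l=0 r=6: -9+6=-3 >-12, r--
l=0 r=5: -9+4=-5 >-12, r--
l=0 r=4: -9+2=-7 >-12, r--
l=0 r=3: -9+1=-8 >-12, r--
l=0 r=2: -9+-2=-11 >-12, r--
l=0 r=1: -9+-5=-14 <-12, l++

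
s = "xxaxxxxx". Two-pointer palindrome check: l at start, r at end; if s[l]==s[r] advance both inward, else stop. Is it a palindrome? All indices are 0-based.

l=0 r=7: 'x'=='x', l++,r--
l=1 r=6: 'x'=='x', l++,r--
l=2 r=5: 'a'!='x', stop

not a palindrome (mismatch at 2,5)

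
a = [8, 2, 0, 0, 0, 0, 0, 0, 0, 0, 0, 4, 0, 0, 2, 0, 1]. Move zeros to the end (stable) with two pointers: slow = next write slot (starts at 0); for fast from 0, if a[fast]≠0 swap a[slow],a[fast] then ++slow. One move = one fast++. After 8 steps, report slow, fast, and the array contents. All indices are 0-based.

slow=0 fast=0: a[fast]=8≠0 swap→a[0]=8, slow++,fast++
slow=1 fast=1: a[fast]=2≠0 swap→a[1]=2, slow++,fast++
slow=2 fast=2: a[fast]=0, fast++
slow=2 fast=3: a[fast]=0, fast++
slow=2 fast=4: a[fast]=0, fast++
slow=2 fast=5: a[fast]=0, fast++
slow=2 fast=6: a[fast]=0, fast++
slow=2 fast=7: a[fast]=0, fast++

slow=2, fast=8, a=[8, 2, 0, 0, 0, 0, 0, 0, 0, 0, 0, 4, 0, 0, 2, 0, 1]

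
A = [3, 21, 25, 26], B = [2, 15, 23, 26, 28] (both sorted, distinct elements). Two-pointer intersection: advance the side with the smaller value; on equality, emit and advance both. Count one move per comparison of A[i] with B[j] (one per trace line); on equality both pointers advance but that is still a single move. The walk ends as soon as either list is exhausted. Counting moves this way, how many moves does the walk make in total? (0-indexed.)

i=0 j=0: 3>2, j++
i=0 j=1: 3<15, i++
i=1 j=1: 21>15, j++
i=1 j=2: 21<23, i++
i=2 j=2: 25>23, j++
i=2 j=3: 25<26, i++
i=3 j=3: 26==26 emit, i++,j++

7 moves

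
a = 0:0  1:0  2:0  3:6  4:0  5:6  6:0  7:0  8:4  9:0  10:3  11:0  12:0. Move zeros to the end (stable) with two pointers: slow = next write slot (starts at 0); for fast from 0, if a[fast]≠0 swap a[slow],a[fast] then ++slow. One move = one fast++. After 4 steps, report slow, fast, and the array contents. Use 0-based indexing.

(s=0,f=0) a[fast]=0 → fast++
(s=0,f=1) a[fast]=0 → fast++
(s=0,f=2) a[fast]=0 → fast++
(s=0,f=3) a[fast]=6≠0 swap→a[0]=6 → slow++,fast++

slow=1, fast=4, a=[6, 0, 0, 0, 0, 6, 0, 0, 4, 0, 3, 0, 0]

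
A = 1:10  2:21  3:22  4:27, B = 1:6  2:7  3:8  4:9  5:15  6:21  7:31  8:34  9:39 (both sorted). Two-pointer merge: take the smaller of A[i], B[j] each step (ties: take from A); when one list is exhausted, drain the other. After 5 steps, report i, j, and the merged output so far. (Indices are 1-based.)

i=1 j=1: A[i]=10>B[j]=6 take 6, j++
i=1 j=2: A[i]=10>B[j]=7 take 7, j++
i=1 j=3: A[i]=10>B[j]=8 take 8, j++
i=1 j=4: A[i]=10>B[j]=9 take 9, j++
i=1 j=5: A[i]=10<=B[j]=15 take 10, i++

i=2, j=5, merged so far=[6, 7, 8, 9, 10]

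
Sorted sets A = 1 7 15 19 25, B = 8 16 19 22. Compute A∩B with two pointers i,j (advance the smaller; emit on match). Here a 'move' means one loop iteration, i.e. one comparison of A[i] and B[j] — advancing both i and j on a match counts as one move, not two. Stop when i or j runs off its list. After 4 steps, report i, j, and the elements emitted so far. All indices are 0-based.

i=3, j=1, emitted=[]

[i=0,j=0] 1<8 → i++
[i=1,j=0] 7<8 → i++
[i=2,j=0] 15>8 → j++
[i=2,j=1] 15<16 → i++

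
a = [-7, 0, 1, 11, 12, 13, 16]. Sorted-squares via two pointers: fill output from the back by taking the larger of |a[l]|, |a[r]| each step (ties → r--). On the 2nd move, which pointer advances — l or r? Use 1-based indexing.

[1,7] |-7|<=|16| out[7]=256 → r--
[1,6] |-7|<=|13| out[6]=169 → r--

r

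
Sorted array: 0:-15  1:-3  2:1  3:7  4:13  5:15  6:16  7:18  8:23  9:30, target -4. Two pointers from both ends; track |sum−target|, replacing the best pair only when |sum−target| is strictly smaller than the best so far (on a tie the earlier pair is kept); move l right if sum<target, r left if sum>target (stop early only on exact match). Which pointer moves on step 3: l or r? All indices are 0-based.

[0,9] -15+30=15 d=19 * → r--
[0,8] -15+23=8 d=12 * → r--
[0,7] -15+18=3 d=7 * → r--

r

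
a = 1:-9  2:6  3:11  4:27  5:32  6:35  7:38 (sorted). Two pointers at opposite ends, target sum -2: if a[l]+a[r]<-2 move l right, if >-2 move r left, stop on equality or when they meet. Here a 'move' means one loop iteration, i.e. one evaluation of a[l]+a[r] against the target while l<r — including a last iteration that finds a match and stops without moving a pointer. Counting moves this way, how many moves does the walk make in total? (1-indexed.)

[1,7] -9+38=29 >-2 → r--
[1,6] -9+35=26 >-2 → r--
[1,5] -9+32=23 >-2 → r--
[1,4] -9+27=18 >-2 → r--
[1,3] -9+11=2 >-2 → r--
[1,2] -9+6=-3 <-2 → l++

6 moves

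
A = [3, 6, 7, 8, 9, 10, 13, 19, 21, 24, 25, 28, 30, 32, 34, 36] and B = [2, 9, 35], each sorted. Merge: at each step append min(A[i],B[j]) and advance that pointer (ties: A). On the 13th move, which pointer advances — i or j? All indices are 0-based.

i=0 j=0: A[i]=3>B[j]=2 take 2, j++
i=0 j=1: A[i]=3<=B[j]=9 take 3, i++
i=1 j=1: A[i]=6<=B[j]=9 take 6, i++
i=2 j=1: A[i]=7<=B[j]=9 take 7, i++
i=3 j=1: A[i]=8<=B[j]=9 take 8, i++
i=4 j=1: A[i]=9<=B[j]=9 take 9, i++
i=5 j=1: A[i]=10>B[j]=9 take 9, j++
i=5 j=2: A[i]=10<=B[j]=35 take 10, i++
i=6 j=2: A[i]=13<=B[j]=35 take 13, i++
i=7 j=2: A[i]=19<=B[j]=35 take 19, i++
i=8 j=2: A[i]=21<=B[j]=35 take 21, i++
i=9 j=2: A[i]=24<=B[j]=35 take 24, i++
i=10 j=2: A[i]=25<=B[j]=35 take 25, i++

i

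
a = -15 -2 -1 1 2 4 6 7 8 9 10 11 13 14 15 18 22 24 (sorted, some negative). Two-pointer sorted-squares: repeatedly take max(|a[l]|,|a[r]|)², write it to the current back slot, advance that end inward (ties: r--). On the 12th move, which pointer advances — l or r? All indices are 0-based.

l=0 r=17: |-15|<=|24| out[17]=576, r--
l=0 r=16: |-15|<=|22| out[16]=484, r--
l=0 r=15: |-15|<=|18| out[15]=324, r--
l=0 r=14: |-15|<=|15| out[14]=225, r--
l=0 r=13: |-15|>|14| out[13]=225, l++
l=1 r=13: |-2|<=|14| out[12]=196, r--
l=1 r=12: |-2|<=|13| out[11]=169, r--
l=1 r=11: |-2|<=|11| out[10]=121, r--
l=1 r=10: |-2|<=|10| out[9]=100, r--
l=1 r=9: |-2|<=|9| out[8]=81, r--
l=1 r=8: |-2|<=|8| out[7]=64, r--
l=1 r=7: |-2|<=|7| out[6]=49, r--

r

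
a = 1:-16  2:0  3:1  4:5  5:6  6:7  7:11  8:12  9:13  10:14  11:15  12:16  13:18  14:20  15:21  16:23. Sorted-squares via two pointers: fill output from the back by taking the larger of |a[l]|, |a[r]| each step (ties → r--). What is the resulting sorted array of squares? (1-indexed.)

[0, 1, 25, 36, 49, 121, 144, 169, 196, 225, 256, 256, 324, 400, 441, 529]

l=1 r=16: |-16|<=|23| out[16]=529, r--
l=1 r=15: |-16|<=|21| out[15]=441, r--
l=1 r=14: |-16|<=|20| out[14]=400, r--
l=1 r=13: |-16|<=|18| out[13]=324, r--
l=1 r=12: |-16|<=|16| out[12]=256, r--
l=1 r=11: |-16|>|15| out[11]=256, l++
l=2 r=11: |0|<=|15| out[10]=225, r--
l=2 r=10: |0|<=|14| out[9]=196, r--
l=2 r=9: |0|<=|13| out[8]=169, r--
l=2 r=8: |0|<=|12| out[7]=144, r--
l=2 r=7: |0|<=|11| out[6]=121, r--
l=2 r=6: |0|<=|7| out[5]=49, r--
l=2 r=5: |0|<=|6| out[4]=36, r--
l=2 r=4: |0|<=|5| out[3]=25, r--
l=2 r=3: |0|<=|1| out[2]=1, r--
l=2 r=2: |0|<=|0| out[1]=0, r--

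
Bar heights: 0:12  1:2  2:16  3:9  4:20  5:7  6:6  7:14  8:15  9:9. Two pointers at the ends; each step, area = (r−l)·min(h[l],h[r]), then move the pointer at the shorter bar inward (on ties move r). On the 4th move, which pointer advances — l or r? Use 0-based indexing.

l=0 r=9: min(12,9)*9=81 best=81 *, r--
l=0 r=8: min(12,15)*8=96 best=96 *, l++
l=1 r=8: min(2,15)*7=14 best=96, l++
l=2 r=8: min(16,15)*6=90 best=96, r--

r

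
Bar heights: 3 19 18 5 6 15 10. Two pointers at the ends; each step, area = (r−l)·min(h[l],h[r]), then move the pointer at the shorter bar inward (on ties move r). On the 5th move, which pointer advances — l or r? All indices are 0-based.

r

l=0 r=6: min(3,10)*6=18 best=18 *, l++
l=1 r=6: min(19,10)*5=50 best=50 *, r--
l=1 r=5: min(19,15)*4=60 best=60 *, r--
l=1 r=4: min(19,6)*3=18 best=60, r--
l=1 r=3: min(19,5)*2=10 best=60, r--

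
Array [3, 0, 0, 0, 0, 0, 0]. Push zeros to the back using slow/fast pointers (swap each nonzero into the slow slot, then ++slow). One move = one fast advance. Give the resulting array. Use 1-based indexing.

slow=1 fast=1: a[fast]=3≠0 swap→a[1]=3, slow++,fast++
slow=2 fast=2: a[fast]=0, fast++
slow=2 fast=3: a[fast]=0, fast++
slow=2 fast=4: a[fast]=0, fast++
slow=2 fast=5: a[fast]=0, fast++
slow=2 fast=6: a[fast]=0, fast++
slow=2 fast=7: a[fast]=0, fast++

[3, 0, 0, 0, 0, 0, 0]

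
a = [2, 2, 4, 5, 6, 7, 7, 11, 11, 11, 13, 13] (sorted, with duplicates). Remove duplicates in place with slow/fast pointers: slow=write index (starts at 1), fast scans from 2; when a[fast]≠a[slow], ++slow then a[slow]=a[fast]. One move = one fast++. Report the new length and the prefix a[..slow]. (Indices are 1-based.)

slow=1 fast=2: a[fast]=2=a[slow] dup, fast++
slow=1 fast=3: a[fast]=4≠a[slow]=2 write a[2]=4, slow++,fast++
slow=2 fast=4: a[fast]=5≠a[slow]=4 write a[3]=5, slow++,fast++
slow=3 fast=5: a[fast]=6≠a[slow]=5 write a[4]=6, slow++,fast++
slow=4 fast=6: a[fast]=7≠a[slow]=6 write a[5]=7, slow++,fast++
slow=5 fast=7: a[fast]=7=a[slow] dup, fast++
slow=5 fast=8: a[fast]=11≠a[slow]=7 write a[6]=11, slow++,fast++
slow=6 fast=9: a[fast]=11=a[slow] dup, fast++
slow=6 fast=10: a[fast]=11=a[slow] dup, fast++
slow=6 fast=11: a[fast]=13≠a[slow]=11 write a[7]=13, slow++,fast++
slow=7 fast=12: a[fast]=13=a[slow] dup, fast++

length 7; prefix = [2, 4, 5, 6, 7, 11, 13]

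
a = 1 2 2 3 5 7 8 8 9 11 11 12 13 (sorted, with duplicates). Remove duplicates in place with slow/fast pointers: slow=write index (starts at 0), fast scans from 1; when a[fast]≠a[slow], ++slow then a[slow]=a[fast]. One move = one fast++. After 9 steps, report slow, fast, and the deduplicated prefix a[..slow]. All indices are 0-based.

slow=7, fast=10, prefix=[1, 2, 3, 5, 7, 8, 9, 11]

(s=0,f=1) a[fast]=2≠a[slow]=1 write a[1]=2 → slow++,fast++
(s=1,f=2) a[fast]=2=a[slow] dup → fast++
(s=1,f=3) a[fast]=3≠a[slow]=2 write a[2]=3 → slow++,fast++
(s=2,f=4) a[fast]=5≠a[slow]=3 write a[3]=5 → slow++,fast++
(s=3,f=5) a[fast]=7≠a[slow]=5 write a[4]=7 → slow++,fast++
(s=4,f=6) a[fast]=8≠a[slow]=7 write a[5]=8 → slow++,fast++
(s=5,f=7) a[fast]=8=a[slow] dup → fast++
(s=5,f=8) a[fast]=9≠a[slow]=8 write a[6]=9 → slow++,fast++
(s=6,f=9) a[fast]=11≠a[slow]=9 write a[7]=11 → slow++,fast++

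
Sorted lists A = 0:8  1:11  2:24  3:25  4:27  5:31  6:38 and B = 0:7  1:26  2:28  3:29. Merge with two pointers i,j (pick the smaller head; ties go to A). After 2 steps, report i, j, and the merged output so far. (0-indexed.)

i=0 j=0: A[i]=8>B[j]=7 take 7, j++
i=0 j=1: A[i]=8<=B[j]=26 take 8, i++

i=1, j=1, merged so far=[7, 8]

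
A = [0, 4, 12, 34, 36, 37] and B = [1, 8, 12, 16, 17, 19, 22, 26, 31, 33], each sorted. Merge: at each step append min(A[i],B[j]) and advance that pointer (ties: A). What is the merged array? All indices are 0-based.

i=0 j=0: A[i]=0<=B[j]=1 take 0, i++
i=1 j=0: A[i]=4>B[j]=1 take 1, j++
i=1 j=1: A[i]=4<=B[j]=8 take 4, i++
i=2 j=1: A[i]=12>B[j]=8 take 8, j++
i=2 j=2: A[i]=12<=B[j]=12 take 12, i++
i=3 j=2: A[i]=34>B[j]=12 take 12, j++
i=3 j=3: A[i]=34>B[j]=16 take 16, j++
i=3 j=4: A[i]=34>B[j]=17 take 17, j++
i=3 j=5: A[i]=34>B[j]=19 take 19, j++
i=3 j=6: A[i]=34>B[j]=22 take 22, j++
i=3 j=7: A[i]=34>B[j]=26 take 26, j++
i=3 j=8: A[i]=34>B[j]=31 take 31, j++
i=3 j=9: A[i]=34>B[j]=33 take 33, j++
i=3 j=10: B done, take A[i]=34, i++
i=4 j=10: B done, take A[i]=36, i++
i=5 j=10: B done, take A[i]=37, i++

[0, 1, 4, 8, 12, 12, 16, 17, 19, 22, 26, 31, 33, 34, 36, 37]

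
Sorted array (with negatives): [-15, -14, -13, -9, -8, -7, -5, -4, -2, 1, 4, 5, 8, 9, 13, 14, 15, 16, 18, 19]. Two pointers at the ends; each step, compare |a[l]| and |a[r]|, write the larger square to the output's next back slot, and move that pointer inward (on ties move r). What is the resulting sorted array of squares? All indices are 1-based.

l=1 r=20: |-15|<=|19| out[20]=361, r--
l=1 r=19: |-15|<=|18| out[19]=324, r--
l=1 r=18: |-15|<=|16| out[18]=256, r--
l=1 r=17: |-15|<=|15| out[17]=225, r--
l=1 r=16: |-15|>|14| out[16]=225, l++
l=2 r=16: |-14|<=|14| out[15]=196, r--
l=2 r=15: |-14|>|13| out[14]=196, l++
l=3 r=15: |-13|<=|13| out[13]=169, r--
l=3 r=14: |-13|>|9| out[12]=169, l++
l=4 r=14: |-9|<=|9| out[11]=81, r--
l=4 r=13: |-9|>|8| out[10]=81, l++
l=5 r=13: |-8|<=|8| out[9]=64, r--
l=5 r=12: |-8|>|5| out[8]=64, l++
l=6 r=12: |-7|>|5| out[7]=49, l++
l=7 r=12: |-5|<=|5| out[6]=25, r--
l=7 r=11: |-5|>|4| out[5]=25, l++
l=8 r=11: |-4|<=|4| out[4]=16, r--
l=8 r=10: |-4|>|1| out[3]=16, l++
l=9 r=10: |-2|>|1| out[2]=4, l++
l=10 r=10: |1|<=|1| out[1]=1, r--

[1, 4, 16, 16, 25, 25, 49, 64, 64, 81, 81, 169, 169, 196, 196, 225, 225, 256, 324, 361]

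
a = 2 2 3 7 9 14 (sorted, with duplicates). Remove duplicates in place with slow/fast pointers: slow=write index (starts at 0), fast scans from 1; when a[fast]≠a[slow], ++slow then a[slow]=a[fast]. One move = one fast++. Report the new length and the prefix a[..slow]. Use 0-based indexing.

length 5; prefix = [2, 3, 7, 9, 14]

(s=0,f=1) a[fast]=2=a[slow] dup → fast++
(s=0,f=2) a[fast]=3≠a[slow]=2 write a[1]=3 → slow++,fast++
(s=1,f=3) a[fast]=7≠a[slow]=3 write a[2]=7 → slow++,fast++
(s=2,f=4) a[fast]=9≠a[slow]=7 write a[3]=9 → slow++,fast++
(s=3,f=5) a[fast]=14≠a[slow]=9 write a[4]=14 → slow++,fast++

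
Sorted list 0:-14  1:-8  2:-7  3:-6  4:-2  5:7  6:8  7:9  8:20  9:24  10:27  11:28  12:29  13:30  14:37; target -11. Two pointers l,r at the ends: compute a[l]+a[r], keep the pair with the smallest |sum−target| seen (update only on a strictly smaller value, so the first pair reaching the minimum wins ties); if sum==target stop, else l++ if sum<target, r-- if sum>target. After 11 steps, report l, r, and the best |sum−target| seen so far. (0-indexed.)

l=1, r=4, best |Δ|=4

l=0 r=14: -14+37=23 d=34 *, r--
l=0 r=13: -14+30=16 d=27 *, r--
l=0 r=12: -14+29=15 d=26 *, r--
l=0 r=11: -14+28=14 d=25 *, r--
l=0 r=10: -14+27=13 d=24 *, r--
l=0 r=9: -14+24=10 d=21 *, r--
l=0 r=8: -14+20=6 d=17 *, r--
l=0 r=7: -14+9=-5 d=6 *, r--
l=0 r=6: -14+8=-6 d=5 *, r--
l=0 r=5: -14+7=-7 d=4 *, r--
l=0 r=4: -14+-2=-16 d=5, l++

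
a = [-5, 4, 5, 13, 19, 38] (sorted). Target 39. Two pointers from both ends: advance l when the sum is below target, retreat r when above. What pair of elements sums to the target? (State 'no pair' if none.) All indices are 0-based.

[0,5] -5+38=33 <39 → l++
[1,5] 4+38=42 >39 → r--
[1,4] 4+19=23 <39 → l++
[2,4] 5+19=24 <39 → l++
[3,4] 13+19=32 <39 → l++

no pair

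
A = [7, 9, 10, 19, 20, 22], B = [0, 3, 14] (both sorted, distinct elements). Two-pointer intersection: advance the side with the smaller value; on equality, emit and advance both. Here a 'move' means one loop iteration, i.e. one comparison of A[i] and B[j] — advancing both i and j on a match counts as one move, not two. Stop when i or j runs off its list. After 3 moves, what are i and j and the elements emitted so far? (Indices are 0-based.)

i=1, j=2, emitted=[]

i=0 j=0: 7>0, j++
i=0 j=1: 7>3, j++
i=0 j=2: 7<14, i++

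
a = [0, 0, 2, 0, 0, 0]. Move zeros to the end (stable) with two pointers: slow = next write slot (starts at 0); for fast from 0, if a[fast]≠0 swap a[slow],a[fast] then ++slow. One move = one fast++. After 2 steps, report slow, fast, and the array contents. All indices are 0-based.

slow=0, fast=2, a=[0, 0, 2, 0, 0, 0]

(s=0,f=0) a[fast]=0 → fast++
(s=0,f=1) a[fast]=0 → fast++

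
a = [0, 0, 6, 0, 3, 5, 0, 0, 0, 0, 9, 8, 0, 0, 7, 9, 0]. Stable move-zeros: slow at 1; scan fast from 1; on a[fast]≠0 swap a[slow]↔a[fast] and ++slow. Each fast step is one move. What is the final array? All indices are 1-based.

[6, 3, 5, 9, 8, 7, 9, 0, 0, 0, 0, 0, 0, 0, 0, 0, 0]

slow=1 fast=1: a[fast]=0, fast++
slow=1 fast=2: a[fast]=0, fast++
slow=1 fast=3: a[fast]=6≠0 swap→a[1]=6, slow++,fast++
slow=2 fast=4: a[fast]=0, fast++
slow=2 fast=5: a[fast]=3≠0 swap→a[2]=3, slow++,fast++
slow=3 fast=6: a[fast]=5≠0 swap→a[3]=5, slow++,fast++
slow=4 fast=7: a[fast]=0, fast++
slow=4 fast=8: a[fast]=0, fast++
slow=4 fast=9: a[fast]=0, fast++
slow=4 fast=10: a[fast]=0, fast++
slow=4 fast=11: a[fast]=9≠0 swap→a[4]=9, slow++,fast++
slow=5 fast=12: a[fast]=8≠0 swap→a[5]=8, slow++,fast++
slow=6 fast=13: a[fast]=0, fast++
slow=6 fast=14: a[fast]=0, fast++
slow=6 fast=15: a[fast]=7≠0 swap→a[6]=7, slow++,fast++
slow=7 fast=16: a[fast]=9≠0 swap→a[7]=9, slow++,fast++
slow=8 fast=17: a[fast]=0, fast++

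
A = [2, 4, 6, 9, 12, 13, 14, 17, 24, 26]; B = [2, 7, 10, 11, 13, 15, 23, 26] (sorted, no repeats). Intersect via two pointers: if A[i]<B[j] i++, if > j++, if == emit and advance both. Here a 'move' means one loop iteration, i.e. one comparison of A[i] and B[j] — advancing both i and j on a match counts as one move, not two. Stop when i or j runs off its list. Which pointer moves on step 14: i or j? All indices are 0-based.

i

[i=0,j=0] 2==2 emit → i++,j++
[i=1,j=1] 4<7 → i++
[i=2,j=1] 6<7 → i++
[i=3,j=1] 9>7 → j++
[i=3,j=2] 9<10 → i++
[i=4,j=2] 12>10 → j++
[i=4,j=3] 12>11 → j++
[i=4,j=4] 12<13 → i++
[i=5,j=4] 13==13 emit → i++,j++
[i=6,j=5] 14<15 → i++
[i=7,j=5] 17>15 → j++
[i=7,j=6] 17<23 → i++
[i=8,j=6] 24>23 → j++
[i=8,j=7] 24<26 → i++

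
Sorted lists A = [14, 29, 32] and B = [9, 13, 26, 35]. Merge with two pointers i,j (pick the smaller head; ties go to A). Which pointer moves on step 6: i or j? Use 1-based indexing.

i

[i=1,j=1] A[i]=14>B[j]=9 take 9 → j++
[i=1,j=2] A[i]=14>B[j]=13 take 13 → j++
[i=1,j=3] A[i]=14<=B[j]=26 take 14 → i++
[i=2,j=3] A[i]=29>B[j]=26 take 26 → j++
[i=2,j=4] A[i]=29<=B[j]=35 take 29 → i++
[i=3,j=4] A[i]=32<=B[j]=35 take 32 → i++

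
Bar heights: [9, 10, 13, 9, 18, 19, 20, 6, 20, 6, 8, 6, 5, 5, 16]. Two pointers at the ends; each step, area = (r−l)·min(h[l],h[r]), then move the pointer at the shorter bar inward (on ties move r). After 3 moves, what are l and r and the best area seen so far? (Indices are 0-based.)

l=0 r=14: min(9,16)*14=126 best=126 *, l++
l=1 r=14: min(10,16)*13=130 best=130 *, l++
l=2 r=14: min(13,16)*12=156 best=156 *, l++

l=3, r=14, best area=156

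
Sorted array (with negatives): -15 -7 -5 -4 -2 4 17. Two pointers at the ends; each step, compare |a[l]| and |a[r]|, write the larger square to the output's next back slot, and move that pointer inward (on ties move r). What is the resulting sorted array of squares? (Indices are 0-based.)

l=0 r=6: |-15|<=|17| out[6]=289, r--
l=0 r=5: |-15|>|4| out[5]=225, l++
l=1 r=5: |-7|>|4| out[4]=49, l++
l=2 r=5: |-5|>|4| out[3]=25, l++
l=3 r=5: |-4|<=|4| out[2]=16, r--
l=3 r=4: |-4|>|-2| out[1]=16, l++
l=4 r=4: |-2|<=|-2| out[0]=4, r--

[4, 16, 16, 25, 49, 225, 289]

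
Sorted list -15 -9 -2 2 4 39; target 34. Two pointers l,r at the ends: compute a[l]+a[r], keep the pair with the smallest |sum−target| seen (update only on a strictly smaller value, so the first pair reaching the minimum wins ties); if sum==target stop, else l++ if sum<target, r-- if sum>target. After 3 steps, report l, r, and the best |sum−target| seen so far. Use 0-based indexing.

l=2, r=4, best |Δ|=3

[0,5] -15+39=24 d=10 * → l++
[1,5] -9+39=30 d=4 * → l++
[2,5] -2+39=37 d=3 * → r--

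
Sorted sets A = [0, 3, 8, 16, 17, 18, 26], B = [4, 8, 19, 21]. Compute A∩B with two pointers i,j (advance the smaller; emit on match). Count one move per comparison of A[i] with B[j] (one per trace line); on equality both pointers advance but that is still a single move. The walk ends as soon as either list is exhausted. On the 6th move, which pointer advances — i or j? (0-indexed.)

i=0 j=0: 0<4, i++
i=1 j=0: 3<4, i++
i=2 j=0: 8>4, j++
i=2 j=1: 8==8 emit, i++,j++
i=3 j=2: 16<19, i++
i=4 j=2: 17<19, i++

i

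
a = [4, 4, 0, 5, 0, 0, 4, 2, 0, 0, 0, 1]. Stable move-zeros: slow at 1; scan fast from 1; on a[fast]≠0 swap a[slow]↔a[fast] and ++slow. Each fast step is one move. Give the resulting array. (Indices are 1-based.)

[4, 4, 5, 4, 2, 1, 0, 0, 0, 0, 0, 0]

(s=1,f=1) a[fast]=4≠0 swap→a[1]=4 → slow++,fast++
(s=2,f=2) a[fast]=4≠0 swap→a[2]=4 → slow++,fast++
(s=3,f=3) a[fast]=0 → fast++
(s=3,f=4) a[fast]=5≠0 swap→a[3]=5 → slow++,fast++
(s=4,f=5) a[fast]=0 → fast++
(s=4,f=6) a[fast]=0 → fast++
(s=4,f=7) a[fast]=4≠0 swap→a[4]=4 → slow++,fast++
(s=5,f=8) a[fast]=2≠0 swap→a[5]=2 → slow++,fast++
(s=6,f=9) a[fast]=0 → fast++
(s=6,f=10) a[fast]=0 → fast++
(s=6,f=11) a[fast]=0 → fast++
(s=6,f=12) a[fast]=1≠0 swap→a[6]=1 → slow++,fast++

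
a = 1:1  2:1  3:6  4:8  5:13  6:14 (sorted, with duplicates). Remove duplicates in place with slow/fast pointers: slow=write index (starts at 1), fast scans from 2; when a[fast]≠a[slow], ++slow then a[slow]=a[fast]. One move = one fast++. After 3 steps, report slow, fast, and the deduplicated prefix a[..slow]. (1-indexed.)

slow=1 fast=2: a[fast]=1=a[slow] dup, fast++
slow=1 fast=3: a[fast]=6≠a[slow]=1 write a[2]=6, slow++,fast++
slow=2 fast=4: a[fast]=8≠a[slow]=6 write a[3]=8, slow++,fast++

slow=3, fast=5, prefix=[1, 6, 8]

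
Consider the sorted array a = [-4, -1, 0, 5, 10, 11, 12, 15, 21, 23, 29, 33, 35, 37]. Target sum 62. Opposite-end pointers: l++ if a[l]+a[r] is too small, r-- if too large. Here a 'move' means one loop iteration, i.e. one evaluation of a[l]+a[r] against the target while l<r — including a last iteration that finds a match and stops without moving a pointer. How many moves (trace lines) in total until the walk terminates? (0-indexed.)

13 moves

l=0 r=13: -4+37=33 <62, l++
l=1 r=13: -1+37=36 <62, l++
l=2 r=13: 0+37=37 <62, l++
l=3 r=13: 5+37=42 <62, l++
l=4 r=13: 10+37=47 <62, l++
l=5 r=13: 11+37=48 <62, l++
l=6 r=13: 12+37=49 <62, l++
l=7 r=13: 15+37=52 <62, l++
l=8 r=13: 21+37=58 <62, l++
l=9 r=13: 23+37=60 <62, l++
l=10 r=13: 29+37=66 >62, r--
l=10 r=12: 29+35=64 >62, r--
l=10 r=11: 29+33=62, found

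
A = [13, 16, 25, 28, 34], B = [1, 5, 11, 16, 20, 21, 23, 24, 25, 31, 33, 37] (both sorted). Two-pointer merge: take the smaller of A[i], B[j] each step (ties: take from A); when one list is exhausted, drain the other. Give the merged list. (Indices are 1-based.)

[i=1,j=1] A[i]=13>B[j]=1 take 1 → j++
[i=1,j=2] A[i]=13>B[j]=5 take 5 → j++
[i=1,j=3] A[i]=13>B[j]=11 take 11 → j++
[i=1,j=4] A[i]=13<=B[j]=16 take 13 → i++
[i=2,j=4] A[i]=16<=B[j]=16 take 16 → i++
[i=3,j=4] A[i]=25>B[j]=16 take 16 → j++
[i=3,j=5] A[i]=25>B[j]=20 take 20 → j++
[i=3,j=6] A[i]=25>B[j]=21 take 21 → j++
[i=3,j=7] A[i]=25>B[j]=23 take 23 → j++
[i=3,j=8] A[i]=25>B[j]=24 take 24 → j++
[i=3,j=9] A[i]=25<=B[j]=25 take 25 → i++
[i=4,j=9] A[i]=28>B[j]=25 take 25 → j++
[i=4,j=10] A[i]=28<=B[j]=31 take 28 → i++
[i=5,j=10] A[i]=34>B[j]=31 take 31 → j++
[i=5,j=11] A[i]=34>B[j]=33 take 33 → j++
[i=5,j=12] A[i]=34<=B[j]=37 take 34 → i++
[i=6,j=12] A done, take B[j]=37 → j++

[1, 5, 11, 13, 16, 16, 20, 21, 23, 24, 25, 25, 28, 31, 33, 34, 37]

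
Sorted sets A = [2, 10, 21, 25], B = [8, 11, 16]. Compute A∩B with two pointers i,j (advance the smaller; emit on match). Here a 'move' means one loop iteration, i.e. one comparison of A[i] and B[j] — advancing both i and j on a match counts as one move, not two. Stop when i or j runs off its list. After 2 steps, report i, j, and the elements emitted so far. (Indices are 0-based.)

[i=0,j=0] 2<8 → i++
[i=1,j=0] 10>8 → j++

i=1, j=1, emitted=[]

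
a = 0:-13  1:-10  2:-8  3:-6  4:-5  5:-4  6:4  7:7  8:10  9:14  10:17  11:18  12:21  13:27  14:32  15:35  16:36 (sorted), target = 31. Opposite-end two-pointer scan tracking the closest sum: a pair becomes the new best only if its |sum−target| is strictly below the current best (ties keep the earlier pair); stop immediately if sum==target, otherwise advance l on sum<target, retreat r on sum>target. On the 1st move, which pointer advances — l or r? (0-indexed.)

[0,16] -13+36=23 d=8 * → l++

l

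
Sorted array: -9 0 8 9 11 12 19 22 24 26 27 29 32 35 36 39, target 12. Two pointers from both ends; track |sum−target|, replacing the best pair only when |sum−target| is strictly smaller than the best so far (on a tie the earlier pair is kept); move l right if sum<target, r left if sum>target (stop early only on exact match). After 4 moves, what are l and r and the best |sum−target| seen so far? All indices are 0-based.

l=0, r=11, best |Δ|=11

[0,15] -9+39=30 d=18 * → r--
[0,14] -9+36=27 d=15 * → r--
[0,13] -9+35=26 d=14 * → r--
[0,12] -9+32=23 d=11 * → r--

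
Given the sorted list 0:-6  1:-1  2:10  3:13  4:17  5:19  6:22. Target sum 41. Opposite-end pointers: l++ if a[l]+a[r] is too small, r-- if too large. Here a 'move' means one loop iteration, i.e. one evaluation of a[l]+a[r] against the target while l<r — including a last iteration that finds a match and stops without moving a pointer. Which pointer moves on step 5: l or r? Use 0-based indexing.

l

[0,6] -6+22=16 <41 → l++
[1,6] -1+22=21 <41 → l++
[2,6] 10+22=32 <41 → l++
[3,6] 13+22=35 <41 → l++
[4,6] 17+22=39 <41 → l++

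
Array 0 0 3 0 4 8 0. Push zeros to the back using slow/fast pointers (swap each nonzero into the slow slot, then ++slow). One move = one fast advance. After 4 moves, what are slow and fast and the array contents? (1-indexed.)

slow=1 fast=1: a[fast]=0, fast++
slow=1 fast=2: a[fast]=0, fast++
slow=1 fast=3: a[fast]=3≠0 swap→a[1]=3, slow++,fast++
slow=2 fast=4: a[fast]=0, fast++

slow=2, fast=5, a=[3, 0, 0, 0, 4, 8, 0]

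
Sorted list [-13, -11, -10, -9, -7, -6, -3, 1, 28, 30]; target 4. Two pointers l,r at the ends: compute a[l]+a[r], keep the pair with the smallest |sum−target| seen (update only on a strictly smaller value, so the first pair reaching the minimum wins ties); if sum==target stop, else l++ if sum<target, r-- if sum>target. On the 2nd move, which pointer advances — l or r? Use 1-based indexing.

l=1 r=10: -13+30=17 d=13 *, r--
l=1 r=9: -13+28=15 d=11 *, r--

r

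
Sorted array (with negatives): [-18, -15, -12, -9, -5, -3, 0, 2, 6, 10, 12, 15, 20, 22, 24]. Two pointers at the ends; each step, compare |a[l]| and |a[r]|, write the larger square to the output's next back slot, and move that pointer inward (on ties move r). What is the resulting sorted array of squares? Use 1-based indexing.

l=1 r=15: |-18|<=|24| out[15]=576, r--
l=1 r=14: |-18|<=|22| out[14]=484, r--
l=1 r=13: |-18|<=|20| out[13]=400, r--
l=1 r=12: |-18|>|15| out[12]=324, l++
l=2 r=12: |-15|<=|15| out[11]=225, r--
l=2 r=11: |-15|>|12| out[10]=225, l++
l=3 r=11: |-12|<=|12| out[9]=144, r--
l=3 r=10: |-12|>|10| out[8]=144, l++
l=4 r=10: |-9|<=|10| out[7]=100, r--
l=4 r=9: |-9|>|6| out[6]=81, l++
l=5 r=9: |-5|<=|6| out[5]=36, r--
l=5 r=8: |-5|>|2| out[4]=25, l++
l=6 r=8: |-3|>|2| out[3]=9, l++
l=7 r=8: |0|<=|2| out[2]=4, r--
l=7 r=7: |0|<=|0| out[1]=0, r--

[0, 4, 9, 25, 36, 81, 100, 144, 144, 225, 225, 324, 400, 484, 576]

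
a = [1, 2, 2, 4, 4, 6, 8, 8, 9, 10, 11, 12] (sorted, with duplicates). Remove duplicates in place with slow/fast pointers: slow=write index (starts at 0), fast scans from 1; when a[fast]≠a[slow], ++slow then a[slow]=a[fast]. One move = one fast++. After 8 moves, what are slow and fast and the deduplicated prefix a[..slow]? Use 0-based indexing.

slow=5, fast=9, prefix=[1, 2, 4, 6, 8, 9]

(s=0,f=1) a[fast]=2≠a[slow]=1 write a[1]=2 → slow++,fast++
(s=1,f=2) a[fast]=2=a[slow] dup → fast++
(s=1,f=3) a[fast]=4≠a[slow]=2 write a[2]=4 → slow++,fast++
(s=2,f=4) a[fast]=4=a[slow] dup → fast++
(s=2,f=5) a[fast]=6≠a[slow]=4 write a[3]=6 → slow++,fast++
(s=3,f=6) a[fast]=8≠a[slow]=6 write a[4]=8 → slow++,fast++
(s=4,f=7) a[fast]=8=a[slow] dup → fast++
(s=4,f=8) a[fast]=9≠a[slow]=8 write a[5]=9 → slow++,fast++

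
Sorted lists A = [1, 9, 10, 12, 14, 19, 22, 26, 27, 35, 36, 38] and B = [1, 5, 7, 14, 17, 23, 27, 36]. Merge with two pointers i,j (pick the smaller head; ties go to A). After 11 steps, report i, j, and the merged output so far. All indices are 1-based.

i=7, j=6, merged so far=[1, 1, 5, 7, 9, 10, 12, 14, 14, 17, 19]

[i=1,j=1] A[i]=1<=B[j]=1 take 1 → i++
[i=2,j=1] A[i]=9>B[j]=1 take 1 → j++
[i=2,j=2] A[i]=9>B[j]=5 take 5 → j++
[i=2,j=3] A[i]=9>B[j]=7 take 7 → j++
[i=2,j=4] A[i]=9<=B[j]=14 take 9 → i++
[i=3,j=4] A[i]=10<=B[j]=14 take 10 → i++
[i=4,j=4] A[i]=12<=B[j]=14 take 12 → i++
[i=5,j=4] A[i]=14<=B[j]=14 take 14 → i++
[i=6,j=4] A[i]=19>B[j]=14 take 14 → j++
[i=6,j=5] A[i]=19>B[j]=17 take 17 → j++
[i=6,j=6] A[i]=19<=B[j]=23 take 19 → i++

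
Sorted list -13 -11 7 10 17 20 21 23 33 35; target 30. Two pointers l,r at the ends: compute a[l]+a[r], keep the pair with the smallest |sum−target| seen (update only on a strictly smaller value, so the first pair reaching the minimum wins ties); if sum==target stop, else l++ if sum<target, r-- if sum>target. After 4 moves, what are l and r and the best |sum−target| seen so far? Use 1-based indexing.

l=3, r=8, best |Δ|=6

[1,10] -13+35=22 d=8 * → l++
[2,10] -11+35=24 d=6 * → l++
[3,10] 7+35=42 d=12 → r--
[3,9] 7+33=40 d=10 → r--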